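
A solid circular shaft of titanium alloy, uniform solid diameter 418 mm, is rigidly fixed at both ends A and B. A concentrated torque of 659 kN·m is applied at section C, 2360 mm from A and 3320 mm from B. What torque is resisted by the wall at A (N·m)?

385000 N·m

With uniform GJ and both ends fixed, compatibility θ_AC = θ_CB gives T_A·a = T_B·b, together with T_A + T_B = T₀.
T_A = T₀·b/(a+b) = 659000·3320/5680 = 385200 N·m; T_B = 273800 N·m.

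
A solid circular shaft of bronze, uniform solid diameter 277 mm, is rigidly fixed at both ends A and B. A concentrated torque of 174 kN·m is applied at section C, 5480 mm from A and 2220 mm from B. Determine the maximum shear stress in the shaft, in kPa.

29700 kPa

With uniform GJ and both ends fixed, compatibility θ_AC = θ_CB gives T_A·a = T_B·b, together with T_A + T_B = T₀.
T_A = T₀·b/(a+b) = 174000·2220/7700 = 50170 N·m; T_B = 123800 N·m.
τ in each portion: τ_AC = 1.20×10^7 Pa, τ_CB = 2.97×10^7 Pa; maximum is in CB.
τ_max = T_CB·r/J = 123800·0.139/5.78×10^-4 = 2.967×10^7 Pa.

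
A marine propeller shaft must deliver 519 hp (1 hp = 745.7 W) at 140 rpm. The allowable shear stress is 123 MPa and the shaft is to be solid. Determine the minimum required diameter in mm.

ω = 2π·140/60 = 14.66 rad/s, so T = P/ω = 519×745.7 / 14.66 = 26400 N·m.
For a solid shaft τ_max = 16T/(πd³), so d = (16T/(π τ_allow))^(1/3) = (16·26400/(π·1.23×10^8))^(1/3) = 0.1030 m.

103 mm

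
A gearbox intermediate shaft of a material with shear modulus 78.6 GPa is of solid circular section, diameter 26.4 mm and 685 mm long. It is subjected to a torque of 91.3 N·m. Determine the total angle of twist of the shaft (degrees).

0.956°

J = πd⁴/32 = π(0.0264)⁴/32 = 4.769×10^-8 m⁴.
θ = T·L/(G·J) = 91.30 × 0.685 / (78.6×10⁹ × 4.769×10^-8) = 0.01668 rad.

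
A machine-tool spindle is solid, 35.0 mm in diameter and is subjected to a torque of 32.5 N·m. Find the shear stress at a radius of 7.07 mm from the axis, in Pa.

J = πd⁴/32 = π(0.0350)⁴/32 = 1.473×10^-7 m⁴.
Shear stress varies linearly with radius: τ = T·r/J = 32.50 × 0.00707 / 1.473×10^-7 = 1.560×10^6 Pa.

1.56e6 Pa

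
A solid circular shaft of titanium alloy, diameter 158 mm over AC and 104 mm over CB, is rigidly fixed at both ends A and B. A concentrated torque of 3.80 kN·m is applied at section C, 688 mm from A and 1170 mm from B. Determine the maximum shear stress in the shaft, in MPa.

Compatibility: T_A·a/J_AC = T_B·b/J_CB with T_A + T_B = T₀.
J_AC = 6.12×10^-5 m⁴, J_CB = 1.15×10^-5 m⁴, so T_A = T₀·(J_AC/a)/((J_AC/a)+(J_CB/b)) = 3422 N·m, T_B = 377.8 N·m.
τ in each portion: τ_AC = 4.42×10^6 Pa, τ_CB = 1.71×10^6 Pa; maximum is in AC.
τ_max = T_AC·r/J = 3422·0.0790/6.12×10^-5 = 4.419×10^6 Pa.

4.42 MPa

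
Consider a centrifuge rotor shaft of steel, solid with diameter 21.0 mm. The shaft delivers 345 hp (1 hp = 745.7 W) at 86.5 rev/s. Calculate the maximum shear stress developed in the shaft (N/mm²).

260 N/mm²

ω = 2π·86.5 = 543.5 rad/s, so T = P/ω = 345×745.7 / 543.5 = 473.4 N·m.
J = πd⁴/32 = π(0.0210)⁴/32 = 1.909×10^-8 m⁴.
τ_max = T·r/J = 473.4 × 0.0105 / 1.909×10^-8 = 2.603×10^8 Pa.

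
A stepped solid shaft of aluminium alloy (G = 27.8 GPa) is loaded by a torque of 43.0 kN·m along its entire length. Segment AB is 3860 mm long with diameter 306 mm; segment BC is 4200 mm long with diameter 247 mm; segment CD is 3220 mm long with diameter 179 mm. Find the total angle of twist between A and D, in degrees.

J_AB = π(0.306)⁴/32 = 8.61×10^-4 m⁴; J_BC = π(0.247)⁴/32 = 3.65×10^-4 m⁴; J_CD = π(0.179)⁴/32 = 1.01×10^-4 m⁴.
θ = (T/G)·Σ L_i/J_i = (43000/27.8×10⁹)·(3.86/8.61×10^-4 + 4.20/3.65×10^-4 + 3.22/1.01×10^-4) = 0.07413 rad.

4.25°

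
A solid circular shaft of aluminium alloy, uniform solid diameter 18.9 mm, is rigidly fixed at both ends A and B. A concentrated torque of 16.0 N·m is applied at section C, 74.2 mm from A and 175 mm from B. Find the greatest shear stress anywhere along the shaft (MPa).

With uniform GJ and both ends fixed, compatibility θ_AC = θ_CB gives T_A·a = T_B·b, together with T_A + T_B = T₀.
T_A = T₀·b/(a+b) = 16.00·175/249.2 = 11.24 N·m; T_B = 4.764 N·m.
τ in each portion: τ_AC = 8.48×10^6 Pa, τ_CB = 3.59×10^6 Pa; maximum is in AC.
τ_max = T_AC·r/J = 11.24·0.00945/1.25×10^-8 = 8.476×10^6 Pa.

8.48 MPa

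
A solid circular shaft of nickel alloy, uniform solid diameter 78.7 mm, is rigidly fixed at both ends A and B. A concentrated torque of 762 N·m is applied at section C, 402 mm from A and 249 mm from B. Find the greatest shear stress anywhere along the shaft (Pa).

4.92e6 Pa

With uniform GJ and both ends fixed, compatibility θ_AC = θ_CB gives T_A·a = T_B·b, together with T_A + T_B = T₀.
T_A = T₀·b/(a+b) = 762.0·249/651.0 = 291.5 N·m; T_B = 470.5 N·m.
τ in each portion: τ_AC = 3.05×10^6 Pa, τ_CB = 4.92×10^6 Pa; maximum is in CB.
τ_max = T_CB·r/J = 470.5·0.0394/3.77×10^-6 = 4.916×10^6 Pa.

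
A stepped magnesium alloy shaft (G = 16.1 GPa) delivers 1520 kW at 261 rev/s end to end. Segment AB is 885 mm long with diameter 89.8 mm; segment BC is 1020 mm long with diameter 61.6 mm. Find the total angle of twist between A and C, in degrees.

2.84°

ω = 2π·261 = 1640 rad/s, so T = P/ω = 1520×10³ / 1640 = 926.9 N·m.
J_AB = π(0.0898)⁴/32 = 6.38×10^-6 m⁴; J_BC = π(0.0616)⁴/32 = 1.41×10^-6 m⁴.
θ = (T/G)·Σ L_i/J_i = (926.9/16.1×10⁹)·(0.885/6.38×10^-6 + 1.02/1.41×10^-6) = 0.04952 rad.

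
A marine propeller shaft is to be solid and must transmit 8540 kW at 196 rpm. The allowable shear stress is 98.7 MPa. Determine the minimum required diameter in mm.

278 mm

ω = 2π·196/60 = 20.53 rad/s, so T = P/ω = 8540×10³ / 20.53 = 416100 N·m.
For a solid shaft τ_max = 16T/(πd³), so d = (16T/(π τ_allow))^(1/3) = (16·416100/(π·9.87×10^7))^(1/3) = 0.2779 m.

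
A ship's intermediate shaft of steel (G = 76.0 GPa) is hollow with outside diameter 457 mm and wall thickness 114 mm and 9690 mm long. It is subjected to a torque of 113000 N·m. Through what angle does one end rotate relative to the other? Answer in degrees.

0.206°

J = π(d_o⁴ − d_i⁴)/32 = π(0.457⁴ − 0.229⁴)/32 = 4.012×10^-3 m⁴.
θ = T·L/(G·J) = 113000 × 9.69 / (76.0×10⁹ × 4.012×10^-3) = 3.591×10^-3 rad.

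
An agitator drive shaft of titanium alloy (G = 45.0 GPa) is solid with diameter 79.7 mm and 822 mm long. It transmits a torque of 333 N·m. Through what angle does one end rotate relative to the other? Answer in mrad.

1.54 mrad

J = πd⁴/32 = π(0.0797)⁴/32 = 3.961×10^-6 m⁴.
θ = T·L/(G·J) = 333.0 × 0.822 / (45.0×10⁹ × 3.961×10^-6) = 1.536×10^-3 rad.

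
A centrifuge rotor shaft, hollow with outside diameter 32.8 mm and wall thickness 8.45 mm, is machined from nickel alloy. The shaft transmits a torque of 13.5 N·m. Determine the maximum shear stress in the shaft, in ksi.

0.299 ksi

J = π(d_o⁴ − d_i⁴)/32 = π(0.0328⁴ − 0.0159⁴)/32 = 1.074×10^-7 m⁴.
τ_max = T·r/J = 13.50 × 0.0164 / 1.074×10^-7 = 2.062×10^6 Pa.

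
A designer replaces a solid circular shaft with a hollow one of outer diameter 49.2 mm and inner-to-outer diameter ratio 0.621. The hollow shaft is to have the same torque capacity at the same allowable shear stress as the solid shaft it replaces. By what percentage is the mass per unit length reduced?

Equal τ_max and T ⇒ the solid shaft needs d_s³ = d_o³(1−k⁴), so d_s = 49.2·(1−0.621⁴)^(1/3) = 46.63 mm.
Area ratio A_h/A_s = d_o²(1−k²)/d_s² = (1−k²)/(1−k⁴)^(2/3) = 0.6840.
Mass saving = 1 − 0.6840 = 31.6 %.

31.6 %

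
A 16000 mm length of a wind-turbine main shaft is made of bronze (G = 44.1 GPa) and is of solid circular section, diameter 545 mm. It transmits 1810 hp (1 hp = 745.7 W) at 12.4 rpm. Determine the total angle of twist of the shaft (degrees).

2.49°

ω = 2π·12.4/60 = 1.299 rad/s, so T = P/ω = 1810×745.7 / 1.299 = 1.039e6 N·m.
J = πd⁴/32 = π(0.545)⁴/32 = 8.661×10^-3 m⁴.
θ = T·L/(G·J) = 1.039e6 × 16.0 / (44.1×10⁹ × 8.661×10^-3) = 0.04354 rad.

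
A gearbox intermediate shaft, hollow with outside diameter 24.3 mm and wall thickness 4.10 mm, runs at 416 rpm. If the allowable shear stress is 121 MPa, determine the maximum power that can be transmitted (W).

12000 W

J = π(d_o⁴ − d_i⁴)/32 = π(0.0243⁴ − 0.0161⁴)/32 = 2.764×10^-8 m⁴.
T_max = τ_allow·J/r = 1.21×10^8 × 2.764×10^-8 / 0.0122 = 275.2 N·m.
ω = 2π·416/60 = 43.56 rad/s, so P_max = T_max·ω = 1.199×10^4 W.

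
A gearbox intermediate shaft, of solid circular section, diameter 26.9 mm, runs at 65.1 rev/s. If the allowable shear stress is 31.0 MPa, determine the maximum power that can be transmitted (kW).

J = πd⁴/32 = π(0.0269)⁴/32 = 5.141×10^-8 m⁴.
T_max = τ_allow·J/r = 3.10×10^7 × 5.141×10^-8 / 0.0135 = 118.5 N·m.
ω = 2π·65.1 = 409.0 rad/s, so P_max = T_max·ω = 4.846×10^4 W.

48.5 kW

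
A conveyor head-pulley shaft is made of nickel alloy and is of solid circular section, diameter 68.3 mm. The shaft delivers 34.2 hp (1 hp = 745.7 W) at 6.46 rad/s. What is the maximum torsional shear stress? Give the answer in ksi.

ω = 6.46 rad/s, so T = P/ω = 34.2×745.7 / 6.460 = 3948 N·m.
J = πd⁴/32 = π(0.0683)⁴/32 = 2.136×10^-6 m⁴.
τ_max = T·r/J = 3948 × 0.0341 / 2.136×10^-6 = 6.311×10^7 Pa.

9.15 ksi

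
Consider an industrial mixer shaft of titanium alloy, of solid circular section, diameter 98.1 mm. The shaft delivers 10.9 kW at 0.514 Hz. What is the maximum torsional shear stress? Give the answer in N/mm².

ω = 2π·0.514 = 3.230 rad/s, so T = P/ω = 10.9×10³ / 3.230 = 3375 N·m.
J = πd⁴/32 = π(0.0981)⁴/32 = 9.092×10^-6 m⁴.
τ_max = T·r/J = 3375 × 0.0490 / 9.092×10^-6 = 1.821×10^7 Pa.

18.2 N/mm²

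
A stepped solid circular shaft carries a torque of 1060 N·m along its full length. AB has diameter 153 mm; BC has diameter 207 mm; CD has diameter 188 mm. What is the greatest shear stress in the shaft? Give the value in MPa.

Under the same torque, τ_max = 16T/(πd³) is largest where d is smallest — segment AB (d = 153 mm).
τ_max = 16·1060/(π·(0.153)³) = 1.507×10^6 Pa.

1.51 MPa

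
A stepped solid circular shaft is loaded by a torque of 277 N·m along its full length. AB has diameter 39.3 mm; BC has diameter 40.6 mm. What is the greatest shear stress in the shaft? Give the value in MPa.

23.2 MPa

Under the same torque, τ_max = 16T/(πd³) is largest where d is smallest — segment AB (d = 39.3 mm).
τ_max = 16·277.0/(π·(0.0393)³) = 2.324×10^7 Pa.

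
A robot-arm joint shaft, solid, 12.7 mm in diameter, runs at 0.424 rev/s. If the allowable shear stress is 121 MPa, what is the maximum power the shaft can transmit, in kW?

0.130 kW

J = πd⁴/32 = π(0.0127)⁴/32 = 2.554×10^-9 m⁴.
T_max = τ_allow·J/r = 1.21×10^8 × 2.554×10^-9 / 0.00635 = 48.67 N·m.
ω = 2π·0.424 = 2.664 rad/s, so P_max = T_max·ω = 129.6 W.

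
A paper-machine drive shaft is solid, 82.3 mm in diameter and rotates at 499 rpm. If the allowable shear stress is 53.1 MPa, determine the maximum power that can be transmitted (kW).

304 kW

J = πd⁴/32 = π(0.0823)⁴/32 = 4.504×10^-6 m⁴.
T_max = τ_allow·J/r = 5.31×10^7 × 4.504×10^-6 / 0.0411 = 5812 N·m.
ω = 2π·499/60 = 52.26 rad/s, so P_max = T_max·ω = 3.037×10^5 W.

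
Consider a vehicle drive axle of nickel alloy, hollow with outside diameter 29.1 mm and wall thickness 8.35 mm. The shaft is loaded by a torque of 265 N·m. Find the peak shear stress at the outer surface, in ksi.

J = π(d_o⁴ − d_i⁴)/32 = π(0.0291⁴ − 0.0124⁴)/32 = 6.808×10^-8 m⁴.
τ_max = T·r/J = 265.0 × 0.0146 / 6.808×10^-8 = 5.664×10^7 Pa.

8.21 ksi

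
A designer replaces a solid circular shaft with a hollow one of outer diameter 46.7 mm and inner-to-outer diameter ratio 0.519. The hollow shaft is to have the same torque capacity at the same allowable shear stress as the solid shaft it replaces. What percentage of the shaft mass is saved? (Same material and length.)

Equal τ_max and T ⇒ the solid shaft needs d_s³ = d_o³(1−k⁴), so d_s = 46.7·(1−0.519⁴)^(1/3) = 45.54 mm.
Area ratio A_h/A_s = d_o²(1−k²)/d_s² = (1−k²)/(1−k⁴)^(2/3) = 0.7683.
Mass saving = 1 − 0.7683 = 23.2 %.

23.2 %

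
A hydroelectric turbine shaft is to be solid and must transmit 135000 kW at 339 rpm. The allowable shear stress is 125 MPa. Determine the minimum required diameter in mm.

ω = 2π·339/60 = 35.50 rad/s, so T = P/ω = 135000×10³ / 35.50 = 3.803e6 N·m.
For a solid shaft τ_max = 16T/(πd³), so d = (16T/(π τ_allow))^(1/3) = (16·3.803e6/(π·1.25×10^8))^(1/3) = 0.5371 m.

537 mm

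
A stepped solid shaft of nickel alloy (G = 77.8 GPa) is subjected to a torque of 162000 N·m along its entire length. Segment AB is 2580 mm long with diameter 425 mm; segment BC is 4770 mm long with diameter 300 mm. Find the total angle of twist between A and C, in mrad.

14.2 mrad

J_AB = π(0.425)⁴/32 = 3.20×10^-3 m⁴; J_BC = π(0.300)⁴/32 = 7.95×10^-4 m⁴.
θ = (T/G)·Σ L_i/J_i = (162000/77.8×10⁹)·(2.58/3.20×10^-3 + 4.77/7.95×10^-4) = 0.01417 rad.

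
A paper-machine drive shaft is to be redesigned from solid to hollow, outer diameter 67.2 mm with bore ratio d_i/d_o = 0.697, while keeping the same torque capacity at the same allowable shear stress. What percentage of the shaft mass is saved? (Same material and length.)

Equal τ_max and T ⇒ the solid shaft needs d_s³ = d_o³(1−k⁴), so d_s = 67.2·(1−0.697⁴)^(1/3) = 61.43 mm.
Area ratio A_h/A_s = d_o²(1−k²)/d_s² = (1−k²)/(1−k⁴)^(2/3) = 0.6153.
Mass saving = 1 − 0.6153 = 38.5 %.

38.5 %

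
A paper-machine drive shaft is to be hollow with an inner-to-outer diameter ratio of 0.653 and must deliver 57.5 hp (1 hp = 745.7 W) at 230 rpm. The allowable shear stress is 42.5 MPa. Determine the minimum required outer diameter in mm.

63.9 mm

ω = 2π·230/60 = 24.09 rad/s, so T = P/ω = 57.5×745.7 / 24.09 = 1780 N·m.
For a hollow shaft with d_i/d_o = 0.653: τ_max = 16T/(π d_o³ (1−k⁴)), so d_o = [16T/(π τ_allow (1−k⁴))]^(1/3) = [16·1780/(π·4.25×10^7·0.8182)]^(1/3) = 0.06389 m.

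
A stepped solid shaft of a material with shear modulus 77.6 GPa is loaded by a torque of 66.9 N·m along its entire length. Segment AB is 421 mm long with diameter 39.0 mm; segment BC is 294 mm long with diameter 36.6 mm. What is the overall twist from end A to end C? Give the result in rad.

J_AB = π(0.0390)⁴/32 = 2.27×10^-7 m⁴; J_BC = π(0.0366)⁴/32 = 1.76×10^-7 m⁴.
θ = (T/G)·Σ L_i/J_i = (66.90/77.6×10⁹)·(0.421/2.27×10^-7 + 0.294/1.76×10^-7) = 3.037×10^-3 rad.

0.00304 rad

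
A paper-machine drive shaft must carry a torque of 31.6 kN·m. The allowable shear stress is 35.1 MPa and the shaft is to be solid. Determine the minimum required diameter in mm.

166 mm

For a solid shaft τ_max = 16T/(πd³), so d = (16T/(π τ_allow))^(1/3) = (16·31600/(π·3.51×10^7))^(1/3) = 0.1661 m.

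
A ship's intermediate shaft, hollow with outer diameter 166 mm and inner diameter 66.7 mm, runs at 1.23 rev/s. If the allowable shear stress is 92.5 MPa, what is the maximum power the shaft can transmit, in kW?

625 kW

J = π(d_o⁴ − d_i⁴)/32 = π(0.166⁴ − 0.0667⁴)/32 = 7.260×10^-5 m⁴.
T_max = τ_allow·J/r = 9.25×10^7 × 7.260×10^-5 / 0.0830 = 80910 N·m.
ω = 2π·1.23 = 7.728 rad/s, so P_max = T_max·ω = 6.253×10^5 W.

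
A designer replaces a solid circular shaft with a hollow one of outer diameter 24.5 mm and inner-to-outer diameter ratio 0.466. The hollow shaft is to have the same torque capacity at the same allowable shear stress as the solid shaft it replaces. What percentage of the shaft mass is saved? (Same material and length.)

19.2 %

Equal τ_max and T ⇒ the solid shaft needs d_s³ = d_o³(1−k⁴), so d_s = 24.5·(1−0.466⁴)^(1/3) = 24.11 mm.
Area ratio A_h/A_s = d_o²(1−k²)/d_s² = (1−k²)/(1−k⁴)^(2/3) = 0.8085.
Mass saving = 1 − 0.8085 = 19.2 %.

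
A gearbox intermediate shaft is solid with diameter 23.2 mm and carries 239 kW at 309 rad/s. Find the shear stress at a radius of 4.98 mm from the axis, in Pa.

1.35e8 Pa

ω = 309 rad/s, so T = P/ω = 239×10³ / 309.0 = 773.5 N·m.
J = πd⁴/32 = π(0.0232)⁴/32 = 2.844×10^-8 m⁴.
Shear stress varies linearly with radius: τ = T·r/J = 773.5 × 0.00498 / 2.844×10^-8 = 1.354×10^8 Pa.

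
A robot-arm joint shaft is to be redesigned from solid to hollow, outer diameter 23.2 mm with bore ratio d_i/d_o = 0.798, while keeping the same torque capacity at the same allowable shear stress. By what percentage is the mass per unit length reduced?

48.6 %

Equal τ_max and T ⇒ the solid shaft needs d_s³ = d_o³(1−k⁴), so d_s = 23.2·(1−0.798⁴)^(1/3) = 19.51 mm.
Area ratio A_h/A_s = d_o²(1−k²)/d_s² = (1−k²)/(1−k⁴)^(2/3) = 0.5137.
Mass saving = 1 − 0.5137 = 48.6 %.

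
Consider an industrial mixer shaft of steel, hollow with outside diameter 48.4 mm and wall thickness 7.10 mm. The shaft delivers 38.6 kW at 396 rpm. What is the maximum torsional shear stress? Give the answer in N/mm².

55.7 N/mm²

ω = 2π·396/60 = 41.47 rad/s, so T = P/ω = 38.6×10³ / 41.47 = 930.8 N·m.
J = π(d_o⁴ − d_i⁴)/32 = π(0.0484⁴ − 0.0342⁴)/32 = 4.044×10^-7 m⁴.
τ_max = T·r/J = 930.8 × 0.0242 / 4.044×10^-7 = 5.570×10^7 Pa.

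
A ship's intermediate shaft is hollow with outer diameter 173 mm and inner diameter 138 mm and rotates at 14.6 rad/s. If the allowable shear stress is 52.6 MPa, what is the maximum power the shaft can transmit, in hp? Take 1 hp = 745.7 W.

623 hp

J = π(d_o⁴ − d_i⁴)/32 = π(0.173⁴ − 0.138⁴)/32 = 5.233×10^-5 m⁴.
T_max = τ_allow·J/r = 5.26×10^7 × 5.233×10^-5 / 0.0865 = 31820 N·m.
ω = 14.6 rad/s, so P_max = T_max·ω = 4.646×10^5 W.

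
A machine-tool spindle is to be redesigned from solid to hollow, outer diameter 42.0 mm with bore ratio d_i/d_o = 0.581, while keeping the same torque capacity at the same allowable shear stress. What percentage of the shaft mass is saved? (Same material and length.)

28.2 %

Equal τ_max and T ⇒ the solid shaft needs d_s³ = d_o³(1−k⁴), so d_s = 42.0·(1−0.581⁴)^(1/3) = 40.34 mm.
Area ratio A_h/A_s = d_o²(1−k²)/d_s² = (1−k²)/(1−k⁴)^(2/3) = 0.7181.
Mass saving = 1 − 0.7181 = 28.2 %.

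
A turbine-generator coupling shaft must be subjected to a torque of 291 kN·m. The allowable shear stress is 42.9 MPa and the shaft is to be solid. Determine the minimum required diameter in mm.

For a solid shaft τ_max = 16T/(πd³), so d = (16T/(π τ_allow))^(1/3) = (16·291000/(π·4.29×10^7))^(1/3) = 0.3257 m.

326 mm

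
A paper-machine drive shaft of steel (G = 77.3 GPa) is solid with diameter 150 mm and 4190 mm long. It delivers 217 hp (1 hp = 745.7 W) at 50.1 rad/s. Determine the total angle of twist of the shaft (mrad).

3.52 mrad

ω = 50.1 rad/s, so T = P/ω = 217×745.7 / 50.10 = 3230 N·m.
J = πd⁴/32 = π(0.150)⁴/32 = 4.970×10^-5 m⁴.
θ = T·L/(G·J) = 3230 × 4.19 / (77.3×10⁹ × 4.970×10^-5) = 3.523×10^-3 rad.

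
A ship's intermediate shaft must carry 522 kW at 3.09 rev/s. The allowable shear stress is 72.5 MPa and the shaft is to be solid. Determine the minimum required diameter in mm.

ω = 2π·3.09 = 19.42 rad/s, so T = P/ω = 522×10³ / 19.42 = 26890 N·m.
For a solid shaft τ_max = 16T/(πd³), so d = (16T/(π τ_allow))^(1/3) = (16·26890/(π·7.25×10^7))^(1/3) = 0.1236 m.

124 mm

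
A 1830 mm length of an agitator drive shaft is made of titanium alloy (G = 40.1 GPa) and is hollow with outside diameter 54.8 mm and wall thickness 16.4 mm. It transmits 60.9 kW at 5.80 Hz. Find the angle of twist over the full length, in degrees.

5.07°

ω = 2π·5.80 = 36.44 rad/s, so T = P/ω = 60.9×10³ / 36.44 = 1671 N·m.
J = π(d_o⁴ − d_i⁴)/32 = π(0.0548⁴ − 0.0220⁴)/32 = 8.624×10^-7 m⁴.
θ = T·L/(G·J) = 1671 × 1.83 / (40.1×10⁹ × 8.624×10^-7) = 0.08844 rad.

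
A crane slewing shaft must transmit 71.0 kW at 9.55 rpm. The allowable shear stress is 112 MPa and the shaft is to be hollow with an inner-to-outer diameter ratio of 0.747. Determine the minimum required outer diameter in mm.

ω = 2π·9.55/60 = 1.000 rad/s, so T = P/ω = 71.0×10³ / 1.000 = 70990 N·m.
For a hollow shaft with d_i/d_o = 0.747: τ_max = 16T/(π d_o³ (1−k⁴)), so d_o = [16T/(π τ_allow (1−k⁴))]^(1/3) = [16·70990/(π·1.12×10^8·0.6886)]^(1/3) = 0.1674 m.

167 mm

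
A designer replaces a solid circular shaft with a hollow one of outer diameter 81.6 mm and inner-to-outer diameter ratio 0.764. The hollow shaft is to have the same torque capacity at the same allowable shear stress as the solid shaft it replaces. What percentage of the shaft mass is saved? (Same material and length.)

45.0 %

Equal τ_max and T ⇒ the solid shaft needs d_s³ = d_o³(1−k⁴), so d_s = 81.6·(1−0.764⁴)^(1/3) = 71.02 mm.
Area ratio A_h/A_s = d_o²(1−k²)/d_s² = (1−k²)/(1−k⁴)^(2/3) = 0.5496.
Mass saving = 1 − 0.5496 = 45.0 %.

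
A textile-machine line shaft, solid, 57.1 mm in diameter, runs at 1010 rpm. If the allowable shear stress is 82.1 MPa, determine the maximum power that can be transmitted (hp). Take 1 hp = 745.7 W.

426 hp

J = πd⁴/32 = π(0.0571)⁴/32 = 1.044×10^-6 m⁴.
T_max = τ_allow·J/r = 8.21×10^7 × 1.044×10^-6 / 0.0285 = 3001 N·m.
ω = 2π·1010/60 = 105.8 rad/s, so P_max = T_max·ω = 3.174×10^5 W.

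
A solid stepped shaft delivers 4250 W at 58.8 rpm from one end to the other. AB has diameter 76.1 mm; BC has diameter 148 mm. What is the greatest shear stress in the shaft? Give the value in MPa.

ω = 2π·58.8/60 = 6.158 rad/s, so T = P/ω = 4250 / 6.158 = 690.2 N·m.
Under the same torque, τ_max = 16T/(πd³) is largest where d is smallest — segment AB (d = 76.1 mm).
τ_max = 16·690.2/(π·(0.0761)³) = 7.976×10^6 Pa.

7.98 MPa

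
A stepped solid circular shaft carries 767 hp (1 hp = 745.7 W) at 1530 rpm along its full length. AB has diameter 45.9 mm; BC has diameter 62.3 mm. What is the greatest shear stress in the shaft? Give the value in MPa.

ω = 2π·1530/60 = 160.2 rad/s, so T = P/ω = 767×745.7 / 160.2 = 3570 N·m.
Under the same torque, τ_max = 16T/(πd³) is largest where d is smallest — segment AB (d = 45.9 mm).
τ_max = 16·3570/(π·(0.0459)³) = 1.880×10^8 Pa.

188 MPa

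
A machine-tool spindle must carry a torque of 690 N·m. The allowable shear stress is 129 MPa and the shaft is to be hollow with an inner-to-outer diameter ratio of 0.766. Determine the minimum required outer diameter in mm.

For a hollow shaft with d_i/d_o = 0.766: τ_max = 16T/(π d_o³ (1−k⁴)), so d_o = [16T/(π τ_allow (1−k⁴))]^(1/3) = [16·690.0/(π·1.29×10^8·0.6557)]^(1/3) = 0.03463 m.

34.6 mm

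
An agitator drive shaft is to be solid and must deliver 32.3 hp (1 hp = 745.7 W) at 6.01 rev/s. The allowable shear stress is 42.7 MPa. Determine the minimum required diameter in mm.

ω = 2π·6.01 = 37.76 rad/s, so T = P/ω = 32.3×745.7 / 37.76 = 637.8 N·m.
For a solid shaft τ_max = 16T/(πd³), so d = (16T/(π τ_allow))^(1/3) = (16·637.8/(π·4.27×10^7))^(1/3) = 0.04237 m.

42.4 mm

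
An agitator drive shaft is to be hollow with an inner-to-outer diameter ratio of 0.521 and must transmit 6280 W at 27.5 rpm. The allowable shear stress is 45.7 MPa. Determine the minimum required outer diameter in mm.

ω = 2π·27.5/60 = 2.880 rad/s, so T = P/ω = 6280 / 2.880 = 2181 N·m.
For a hollow shaft with d_i/d_o = 0.521: τ_max = 16T/(π d_o³ (1−k⁴)), so d_o = [16T/(π τ_allow (1−k⁴))]^(1/3) = [16·2181/(π·4.57×10^7·0.9263)]^(1/3) = 0.06402 m.

64.0 mm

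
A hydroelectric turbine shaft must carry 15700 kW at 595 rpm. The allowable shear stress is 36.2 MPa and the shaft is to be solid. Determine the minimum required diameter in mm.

329 mm

ω = 2π·595/60 = 62.31 rad/s, so T = P/ω = 15700×10³ / 62.31 = 252000 N·m.
For a solid shaft τ_max = 16T/(πd³), so d = (16T/(π τ_allow))^(1/3) = (16·252000/(π·3.62×10^7))^(1/3) = 0.3285 m.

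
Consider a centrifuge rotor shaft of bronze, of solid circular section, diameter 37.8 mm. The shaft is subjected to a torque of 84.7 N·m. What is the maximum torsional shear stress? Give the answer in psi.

1160 psi

J = πd⁴/32 = π(0.0378)⁴/32 = 2.004×10^-7 m⁴.
τ_max = T·r/J = 84.70 × 0.0189 / 2.004×10^-7 = 7.987×10^6 Pa.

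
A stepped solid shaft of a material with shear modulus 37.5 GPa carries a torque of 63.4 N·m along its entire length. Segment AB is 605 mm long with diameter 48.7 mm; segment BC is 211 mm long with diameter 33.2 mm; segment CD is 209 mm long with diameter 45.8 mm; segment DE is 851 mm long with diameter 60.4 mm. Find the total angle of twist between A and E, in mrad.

J_AB = π(0.0487)⁴/32 = 5.52×10^-7 m⁴; J_BC = π(0.0332)⁴/32 = 1.19×10^-7 m⁴; J_CD = π(0.0458)⁴/32 = 4.32×10^-7 m⁴; J_DE = π(0.0604)⁴/32 = 1.31×10^-6 m⁴.
θ = (T/G)·Σ L_i/J_i = (63.40/37.5×10⁹)·(0.605/5.52×10^-7 + 0.211/1.19×10^-7 + 0.209/4.32×10^-7 + 0.851/1.31×10^-6) = 6.762×10^-3 rad.

6.76 mrad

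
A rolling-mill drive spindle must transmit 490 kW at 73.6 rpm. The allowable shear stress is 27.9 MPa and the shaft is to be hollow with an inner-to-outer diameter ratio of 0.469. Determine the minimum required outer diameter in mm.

ω = 2π·73.6/60 = 7.707 rad/s, so T = P/ω = 490×10³ / 7.707 = 63580 N·m.
For a hollow shaft with d_i/d_o = 0.469: τ_max = 16T/(π d_o³ (1−k⁴)), so d_o = [16T/(π τ_allow (1−k⁴))]^(1/3) = [16·63580/(π·2.79×10^7·0.9516)]^(1/3) = 0.2302 m.

230 mm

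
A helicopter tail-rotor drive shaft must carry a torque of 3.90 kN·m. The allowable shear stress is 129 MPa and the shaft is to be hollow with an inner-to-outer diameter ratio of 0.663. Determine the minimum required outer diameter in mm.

For a hollow shaft with d_i/d_o = 0.663: τ_max = 16T/(π d_o³ (1−k⁴)), so d_o = [16T/(π τ_allow (1−k⁴))]^(1/3) = [16·3900/(π·1.29×10^8·0.8068)]^(1/3) = 0.05757 m.

57.6 mm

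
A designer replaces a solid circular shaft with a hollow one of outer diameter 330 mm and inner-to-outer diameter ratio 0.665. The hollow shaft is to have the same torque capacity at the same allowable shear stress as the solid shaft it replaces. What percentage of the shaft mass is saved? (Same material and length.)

35.5 %

Equal τ_max and T ⇒ the solid shaft needs d_s³ = d_o³(1−k⁴), so d_s = 330·(1−0.665⁴)^(1/3) = 306.9 mm.
Area ratio A_h/A_s = d_o²(1−k²)/d_s² = (1−k²)/(1−k⁴)^(2/3) = 0.6449.
Mass saving = 1 − 0.6449 = 35.5 %.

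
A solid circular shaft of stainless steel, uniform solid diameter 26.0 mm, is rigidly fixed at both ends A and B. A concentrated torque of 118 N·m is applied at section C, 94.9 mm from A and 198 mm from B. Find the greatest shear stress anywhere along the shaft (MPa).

23.1 MPa

With uniform GJ and both ends fixed, compatibility θ_AC = θ_CB gives T_A·a = T_B·b, together with T_A + T_B = T₀.
T_A = T₀·b/(a+b) = 118.0·198/292.9 = 79.77 N·m; T_B = 38.23 N·m.
τ in each portion: τ_AC = 2.31×10^7 Pa, τ_CB = 1.11×10^7 Pa; maximum is in AC.
τ_max = T_AC·r/J = 79.77·0.0130/4.49×10^-8 = 2.311×10^7 Pa.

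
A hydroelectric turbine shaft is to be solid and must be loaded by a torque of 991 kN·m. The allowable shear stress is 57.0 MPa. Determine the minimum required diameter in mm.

For a solid shaft τ_max = 16T/(πd³), so d = (16T/(π τ_allow))^(1/3) = (16·991000/(π·5.70×10^7))^(1/3) = 0.4457 m.

446 mm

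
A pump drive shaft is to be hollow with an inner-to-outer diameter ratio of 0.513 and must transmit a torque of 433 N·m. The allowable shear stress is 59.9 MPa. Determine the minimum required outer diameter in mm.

For a hollow shaft with d_i/d_o = 0.513: τ_max = 16T/(π d_o³ (1−k⁴)), so d_o = [16T/(π τ_allow (1−k⁴))]^(1/3) = [16·433.0/(π·5.99×10^7·0.9307)]^(1/3) = 0.03407 m.

34.1 mm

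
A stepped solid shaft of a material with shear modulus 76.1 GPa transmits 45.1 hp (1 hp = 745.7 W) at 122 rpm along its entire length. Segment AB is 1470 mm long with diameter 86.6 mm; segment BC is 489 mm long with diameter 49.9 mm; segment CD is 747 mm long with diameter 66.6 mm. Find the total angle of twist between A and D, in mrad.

50.4 mrad

ω = 2π·122/60 = 12.78 rad/s, so T = P/ω = 45.1×745.7 / 12.78 = 2632 N·m.
J_AB = π(0.0866)⁴/32 = 5.52×10^-6 m⁴; J_BC = π(0.0499)⁴/32 = 6.09×10^-7 m⁴; J_CD = π(0.0666)⁴/32 = 1.93×10^-6 m⁴.
θ = (T/G)·Σ L_i/J_i = (2632/76.1×10⁹)·(1.47/5.52×10^-6 + 0.489/6.09×10^-7 + 0.747/1.93×10^-6) = 0.05038 rad.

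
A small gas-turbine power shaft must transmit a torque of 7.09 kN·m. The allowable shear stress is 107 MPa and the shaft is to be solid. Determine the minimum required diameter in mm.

69.6 mm

For a solid shaft τ_max = 16T/(πd³), so d = (16T/(π τ_allow))^(1/3) = (16·7090/(π·1.07×10^8))^(1/3) = 0.06962 m.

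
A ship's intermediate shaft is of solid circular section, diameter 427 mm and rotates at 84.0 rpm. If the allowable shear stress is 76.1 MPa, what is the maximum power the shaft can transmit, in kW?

J = πd⁴/32 = π(0.427)⁴/32 = 3.264×10^-3 m⁴.
T_max = τ_allow·J/r = 7.61×10^7 × 3.264×10^-3 / 0.213 = 1.163e6 N·m.
ω = 2π·84.0/60 = 8.796 rad/s, so P_max = T_max·ω = 1.023×10^7 W.

10200 kW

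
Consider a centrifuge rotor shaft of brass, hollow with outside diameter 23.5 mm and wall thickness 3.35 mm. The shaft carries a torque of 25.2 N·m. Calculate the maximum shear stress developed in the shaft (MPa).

J = π(d_o⁴ − d_i⁴)/32 = π(0.0235⁴ − 0.0168⁴)/32 = 2.212×10^-8 m⁴.
τ_max = T·r/J = 25.20 × 0.0118 / 2.212×10^-8 = 1.339×10^7 Pa.

13.4 MPa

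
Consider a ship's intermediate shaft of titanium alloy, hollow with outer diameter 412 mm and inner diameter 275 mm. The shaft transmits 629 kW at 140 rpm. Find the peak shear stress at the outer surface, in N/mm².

3.90 N/mm²

ω = 2π·140/60 = 14.66 rad/s, so T = P/ω = 629×10³ / 14.66 = 42900 N·m.
J = π(d_o⁴ − d_i⁴)/32 = π(0.412⁴ − 0.275⁴)/32 = 2.267×10^-3 m⁴.
τ_max = T·r/J = 42900 × 0.206 / 2.267×10^-3 = 3.898×10^6 Pa.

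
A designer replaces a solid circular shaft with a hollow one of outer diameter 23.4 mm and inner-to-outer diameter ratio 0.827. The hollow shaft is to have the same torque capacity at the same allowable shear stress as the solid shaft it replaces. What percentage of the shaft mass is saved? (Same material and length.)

51.9 %

Equal τ_max and T ⇒ the solid shaft needs d_s³ = d_o³(1−k⁴), so d_s = 23.4·(1−0.827⁴)^(1/3) = 18.96 mm.
Area ratio A_h/A_s = d_o²(1−k²)/d_s² = (1−k²)/(1−k⁴)^(2/3) = 0.4813.
Mass saving = 1 − 0.4813 = 51.9 %.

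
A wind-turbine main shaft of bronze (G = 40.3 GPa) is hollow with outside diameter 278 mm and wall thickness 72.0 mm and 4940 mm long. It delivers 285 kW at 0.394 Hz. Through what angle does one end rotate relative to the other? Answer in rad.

ω = 2π·0.394 = 2.476 rad/s, so T = P/ω = 285×10³ / 2.476 = 115100 N·m.
J = π(d_o⁴ − d_i⁴)/32 = π(0.278⁴ − 0.134⁴)/32 = 5.547×10^-4 m⁴.
θ = T·L/(G·J) = 115100 × 4.94 / (40.3×10⁹ × 5.547×10^-4) = 0.02544 rad.

0.0254 rad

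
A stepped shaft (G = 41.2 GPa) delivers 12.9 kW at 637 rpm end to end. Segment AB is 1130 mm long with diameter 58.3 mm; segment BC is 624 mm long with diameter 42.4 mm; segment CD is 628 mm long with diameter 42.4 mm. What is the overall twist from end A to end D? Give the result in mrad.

ω = 2π·637/60 = 66.71 rad/s, so T = P/ω = 12.9×10³ / 66.71 = 193.4 N·m.
J_AB = π(0.0583)⁴/32 = 1.13×10^-6 m⁴; J_BC = π(0.0424)⁴/32 = 3.17×10^-7 m⁴; J_CD = π(0.0424)⁴/32 = 3.17×10^-7 m⁴.
θ = (T/G)·Σ L_i/J_i = (193.4/41.2×10⁹)·(1.13/1.13×10^-6 + 0.624/3.17×10^-7 + 0.628/3.17×10^-7) = 0.02320 rad.

23.2 mrad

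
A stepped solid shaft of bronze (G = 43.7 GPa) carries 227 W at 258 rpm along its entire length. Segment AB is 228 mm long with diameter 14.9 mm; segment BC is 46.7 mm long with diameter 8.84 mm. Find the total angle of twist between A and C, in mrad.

ω = 2π·258/60 = 27.02 rad/s, so T = P/ω = 227 / 27.02 = 8.402 N·m.
J_AB = π(0.0149)⁴/32 = 4.84×10^-9 m⁴; J_BC = π(0.00884)⁴/32 = 6.00×10^-10 m⁴.
θ = (T/G)·Σ L_i/J_i = (8.402/43.7×10⁹)·(0.228/4.84×10^-9 + 0.0467/6.00×10^-10) = 0.02404 rad.

24.0 mrad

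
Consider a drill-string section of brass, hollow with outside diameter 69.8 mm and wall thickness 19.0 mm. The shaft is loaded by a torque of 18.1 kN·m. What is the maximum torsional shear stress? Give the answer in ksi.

41.1 ksi

J = π(d_o⁴ − d_i⁴)/32 = π(0.0698⁴ − 0.0318⁴)/32 = 2.230×10^-6 m⁴.
τ_max = T·r/J = 18100 × 0.0349 / 2.230×10^-6 = 2.833×10^8 Pa.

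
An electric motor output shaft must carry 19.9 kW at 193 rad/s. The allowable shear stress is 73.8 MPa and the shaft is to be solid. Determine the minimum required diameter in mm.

19.2 mm

ω = 193 rad/s, so T = P/ω = 19.9×10³ / 193.0 = 103.1 N·m.
For a solid shaft τ_max = 16T/(πd³), so d = (16T/(π τ_allow))^(1/3) = (16·103.1/(π·7.38×10^7))^(1/3) = 0.01923 m.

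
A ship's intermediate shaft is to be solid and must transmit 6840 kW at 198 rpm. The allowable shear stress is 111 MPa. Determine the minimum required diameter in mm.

ω = 2π·198/60 = 20.73 rad/s, so T = P/ω = 6840×10³ / 20.73 = 329900 N·m.
For a solid shaft τ_max = 16T/(πd³), so d = (16T/(π τ_allow))^(1/3) = (16·329900/(π·1.11×10^8))^(1/3) = 0.2474 m.

247 mm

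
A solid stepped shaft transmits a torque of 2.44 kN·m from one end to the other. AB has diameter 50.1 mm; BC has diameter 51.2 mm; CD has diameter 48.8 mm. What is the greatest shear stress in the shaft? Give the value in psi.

Under the same torque, τ_max = 16T/(πd³) is largest where d is smallest — segment CD (d = 48.8 mm).
τ_max = 16·2440/(π·(0.0488)³) = 1.069×10^8 Pa.

15500 psi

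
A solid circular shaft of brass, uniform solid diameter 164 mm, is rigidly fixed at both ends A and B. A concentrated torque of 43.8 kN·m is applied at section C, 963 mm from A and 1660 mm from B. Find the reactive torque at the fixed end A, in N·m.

With uniform GJ and both ends fixed, compatibility θ_AC = θ_CB gives T_A·a = T_B·b, together with T_A + T_B = T₀.
T_A = T₀·b/(a+b) = 43800·1660/2623 = 27720 N·m; T_B = 16080 N·m.

27700 N·m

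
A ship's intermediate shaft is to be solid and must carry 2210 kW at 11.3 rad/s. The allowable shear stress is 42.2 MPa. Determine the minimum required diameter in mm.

ω = 11.3 rad/s, so T = P/ω = 2210×10³ / 11.30 = 195600 N·m.
For a solid shaft τ_max = 16T/(πd³), so d = (16T/(π τ_allow))^(1/3) = (16·195600/(π·4.22×10^7))^(1/3) = 0.2869 m.

287 mm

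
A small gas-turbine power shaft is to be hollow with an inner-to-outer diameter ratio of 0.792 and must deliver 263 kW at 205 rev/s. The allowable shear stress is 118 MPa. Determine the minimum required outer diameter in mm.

24.4 mm

ω = 2π·205 = 1288 rad/s, so T = P/ω = 263×10³ / 1288 = 204.2 N·m.
For a hollow shaft with d_i/d_o = 0.792: τ_max = 16T/(π d_o³ (1−k⁴)), so d_o = [16T/(π τ_allow (1−k⁴))]^(1/3) = [16·204.2/(π·1.18×10^8·0.6065)]^(1/3) = 0.02440 m.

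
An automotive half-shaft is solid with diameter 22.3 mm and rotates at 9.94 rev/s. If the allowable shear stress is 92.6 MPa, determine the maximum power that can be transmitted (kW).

12.6 kW

J = πd⁴/32 = π(0.0223)⁴/32 = 2.428×10^-8 m⁴.
T_max = τ_allow·J/r = 9.26×10^7 × 2.428×10^-8 / 0.0112 = 201.6 N·m.
ω = 2π·9.94 = 62.45 rad/s, so P_max = T_max·ω = 1.259×10^4 W.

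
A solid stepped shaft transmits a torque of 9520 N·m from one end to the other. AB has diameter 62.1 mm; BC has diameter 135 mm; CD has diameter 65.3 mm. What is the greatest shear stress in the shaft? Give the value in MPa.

202 MPa

Under the same torque, τ_max = 16T/(πd³) is largest where d is smallest — segment AB (d = 62.1 mm).
τ_max = 16·9520/(π·(0.0621)³) = 2.025×10^8 Pa.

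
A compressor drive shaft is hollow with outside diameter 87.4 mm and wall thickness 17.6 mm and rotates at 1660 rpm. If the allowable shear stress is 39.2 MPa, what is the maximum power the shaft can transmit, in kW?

780 kW

J = π(d_o⁴ − d_i⁴)/32 = π(0.0874⁴ − 0.0522⁴)/32 = 5.000×10^-6 m⁴.
T_max = τ_allow·J/r = 3.92×10^7 × 5.000×10^-6 / 0.0437 = 4485 N·m.
ω = 2π·1660/60 = 173.8 rad/s, so P_max = T_max·ω = 7.796×10^5 W.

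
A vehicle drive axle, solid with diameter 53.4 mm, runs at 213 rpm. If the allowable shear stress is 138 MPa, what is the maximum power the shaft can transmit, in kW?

92.0 kW

J = πd⁴/32 = π(0.0534)⁴/32 = 7.983×10^-7 m⁴.
T_max = τ_allow·J/r = 1.38×10^8 × 7.983×10^-7 / 0.0267 = 4126 N·m.
ω = 2π·213/60 = 22.31 rad/s, so P_max = T_max·ω = 9.203×10^4 W.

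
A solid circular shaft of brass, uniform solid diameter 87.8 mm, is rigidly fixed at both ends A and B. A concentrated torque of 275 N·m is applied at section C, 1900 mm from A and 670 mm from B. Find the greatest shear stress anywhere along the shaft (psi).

222 psi

With uniform GJ and both ends fixed, compatibility θ_AC = θ_CB gives T_A·a = T_B·b, together with T_A + T_B = T₀.
T_A = T₀·b/(a+b) = 275.0·670/2570 = 71.69 N·m; T_B = 203.3 N·m.
τ in each portion: τ_AC = 5.39×10^5 Pa, τ_CB = 1.53×10^6 Pa; maximum is in CB.
τ_max = T_CB·r/J = 203.3·0.0439/5.83×10^-6 = 1.530×10^6 Pa.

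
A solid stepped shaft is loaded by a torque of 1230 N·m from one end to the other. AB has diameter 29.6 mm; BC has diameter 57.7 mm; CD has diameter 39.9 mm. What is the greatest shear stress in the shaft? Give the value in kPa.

Under the same torque, τ_max = 16T/(πd³) is largest where d is smallest — segment AB (d = 29.6 mm).
τ_max = 16·1230/(π·(0.0296)³) = 2.415×10^8 Pa.

242000 kPa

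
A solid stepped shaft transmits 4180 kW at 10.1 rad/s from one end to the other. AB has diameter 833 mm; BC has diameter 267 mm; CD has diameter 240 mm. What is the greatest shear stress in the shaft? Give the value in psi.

ω = 10.1 rad/s, so T = P/ω = 4180×10³ / 10.10 = 413900 N·m.
Under the same torque, τ_max = 16T/(πd³) is largest where d is smallest — segment CD (d = 240 mm).
τ_max = 16·413900/(π·(0.240)³) = 1.525×10^8 Pa.

22100 psi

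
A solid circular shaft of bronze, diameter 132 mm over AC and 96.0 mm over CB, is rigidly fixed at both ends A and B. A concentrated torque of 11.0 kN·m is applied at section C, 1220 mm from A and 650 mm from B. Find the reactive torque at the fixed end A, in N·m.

Compatibility: T_A·a/J_AC = T_B·b/J_CB with T_A + T_B = T₀.
J_AC = 2.98×10^-5 m⁴, J_CB = 8.34×10^-6 m⁴, so T_A = T₀·(J_AC/a)/((J_AC/a)+(J_CB/b)) = 7213 N·m, T_B = 3787 N·m.

7210 N·m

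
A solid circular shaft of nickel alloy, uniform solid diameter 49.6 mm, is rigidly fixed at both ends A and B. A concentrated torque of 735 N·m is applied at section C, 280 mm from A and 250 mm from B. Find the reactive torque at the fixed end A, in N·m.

347 N·m

With uniform GJ and both ends fixed, compatibility θ_AC = θ_CB gives T_A·a = T_B·b, together with T_A + T_B = T₀.
T_A = T₀·b/(a+b) = 735.0·250/530.0 = 346.7 N·m; T_B = 388.3 N·m.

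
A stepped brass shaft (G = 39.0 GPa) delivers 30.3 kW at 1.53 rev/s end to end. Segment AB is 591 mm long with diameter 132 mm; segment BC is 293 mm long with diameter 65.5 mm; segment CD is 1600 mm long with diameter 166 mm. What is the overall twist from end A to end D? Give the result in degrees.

0.942°

ω = 2π·1.53 = 9.613 rad/s, so T = P/ω = 30.3×10³ / 9.613 = 3152 N·m.
J_AB = π(0.132)⁴/32 = 2.98×10^-5 m⁴; J_BC = π(0.0655)⁴/32 = 1.81×10^-6 m⁴; J_CD = π(0.166)⁴/32 = 7.45×10^-5 m⁴.
θ = (T/G)·Σ L_i/J_i = (3152/39.0×10⁹)·(0.591/2.98×10^-5 + 0.293/1.81×10^-6 + 1.60/7.45×10^-5) = 0.01644 rad.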